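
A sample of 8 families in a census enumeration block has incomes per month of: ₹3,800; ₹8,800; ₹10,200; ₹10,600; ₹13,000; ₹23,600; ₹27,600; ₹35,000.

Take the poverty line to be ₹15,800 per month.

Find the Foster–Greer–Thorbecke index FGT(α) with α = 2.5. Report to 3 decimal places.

0.098

Poor units: ₹3,800, ₹8,800, ₹10,200, ₹10,600, ₹13,000 (q = 5 of N = 8).
Normalized shortfalls: (15800−3800)/15800 = 0.7595; (15800−8800)/15800 = 0.4430; (15800−10200)/15800 = 0.3544; (15800−10600)/15800 = 0.3291; (15800−13000)/15800 = 0.1772.
Raised to α = 2.5: 0.50270; 0.13065; 0.07479; 0.06214; 0.01322.
Sum = 0.783497; FGT(2.5) = 0.783497 / 8 = 0.098.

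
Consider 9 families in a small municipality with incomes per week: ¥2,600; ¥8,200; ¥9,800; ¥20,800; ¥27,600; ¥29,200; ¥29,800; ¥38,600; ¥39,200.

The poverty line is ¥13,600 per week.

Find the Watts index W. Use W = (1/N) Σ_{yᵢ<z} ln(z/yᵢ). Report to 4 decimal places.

0.2765

Poor units: ¥2,600, ¥8,200, ¥9,800 (q = 3 of N = 9).
ln(z/y) terms: ln(13600/2600) = 1.6546; ln(13600/8200) = 0.5059; ln(13600/9800) = 0.3277.
W = 2.488181 / 9 = 0.2765.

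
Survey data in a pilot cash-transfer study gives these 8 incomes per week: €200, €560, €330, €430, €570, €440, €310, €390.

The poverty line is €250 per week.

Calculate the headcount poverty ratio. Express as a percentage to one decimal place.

1 of the 8 families have income below €250.
H = 1/8 = 12.5%.

12.5%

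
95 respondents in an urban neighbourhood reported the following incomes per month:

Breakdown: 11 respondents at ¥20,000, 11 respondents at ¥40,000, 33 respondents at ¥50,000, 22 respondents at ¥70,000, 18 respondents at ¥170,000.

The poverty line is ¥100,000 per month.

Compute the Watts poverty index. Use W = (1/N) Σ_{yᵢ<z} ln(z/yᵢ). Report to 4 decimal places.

Below the line: 11×¥20,000, 11×¥40,000, 33×¥50,000, 22×¥70,000 (q = 77 of N = 95).
Log gaps: ln(100000/20000) = 1.6094 (×11); ln(100000/40000) = 0.9163 (×11); ln(100000/50000) = 0.6931 (×33); ln(100000/70000) = 0.3567 (×22).
W = 58.503721 / 95 = 0.6158.

0.6158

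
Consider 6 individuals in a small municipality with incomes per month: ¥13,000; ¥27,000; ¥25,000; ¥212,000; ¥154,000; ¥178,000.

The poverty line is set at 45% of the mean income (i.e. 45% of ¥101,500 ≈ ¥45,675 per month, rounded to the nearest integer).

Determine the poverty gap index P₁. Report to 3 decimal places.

0.263

Incomes under z: ¥13,000, ¥25,000, ¥27,000 (q = 3 of N = 6).
Shortfall ratios: (45675−13000)/45675 = 0.7154; (45675−25000)/45675 = 0.4527; (45675−27000)/45675 = 0.4089.
Σ = 1.576902. Dividing by the full population N = 6 gives P₁ = 0.263.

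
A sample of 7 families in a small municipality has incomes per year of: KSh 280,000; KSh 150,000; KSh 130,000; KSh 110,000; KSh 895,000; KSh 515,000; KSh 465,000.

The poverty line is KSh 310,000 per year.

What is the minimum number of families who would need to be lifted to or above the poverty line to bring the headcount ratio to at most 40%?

2

4 of the 7 families are poor, so H = 4/7 = 0.571.
A headcount ratio of at most 40% allows at most ⌊0.40 × 7⌋ = 2 poor families.
So at least 4 − 2 = 2 must be lifted.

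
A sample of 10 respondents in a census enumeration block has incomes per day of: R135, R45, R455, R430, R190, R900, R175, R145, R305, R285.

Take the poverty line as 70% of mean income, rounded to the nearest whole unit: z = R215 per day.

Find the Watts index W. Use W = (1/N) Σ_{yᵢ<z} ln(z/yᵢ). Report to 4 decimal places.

Below the line: R45, R135, R145, R175, R190 (q = 5 of N = 10).
Log gaps: ln(215/45) = 1.5640; ln(215/135) = 0.4654; ln(215/145) = 0.3939; ln(215/175) = 0.2059; ln(215/190) = 0.1236.
W = 2.752709 / 10 = 0.2753.

0.2753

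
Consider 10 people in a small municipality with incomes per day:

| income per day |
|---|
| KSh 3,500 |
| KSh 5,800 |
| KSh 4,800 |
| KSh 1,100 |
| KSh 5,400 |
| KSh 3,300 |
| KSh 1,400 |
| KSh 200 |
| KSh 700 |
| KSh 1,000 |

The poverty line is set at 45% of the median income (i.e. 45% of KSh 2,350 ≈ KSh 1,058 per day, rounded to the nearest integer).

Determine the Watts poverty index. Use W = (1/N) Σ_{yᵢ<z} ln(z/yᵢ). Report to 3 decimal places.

0.214

Incomes under z: KSh 200, KSh 700, KSh 1,000 (q = 3 of N = 10).
Log gaps: ln(1058/200) = 1.6658; ln(1058/700) = 0.4131; ln(1058/1000) = 0.0564.
W = 2.135254 / 10 = 0.214.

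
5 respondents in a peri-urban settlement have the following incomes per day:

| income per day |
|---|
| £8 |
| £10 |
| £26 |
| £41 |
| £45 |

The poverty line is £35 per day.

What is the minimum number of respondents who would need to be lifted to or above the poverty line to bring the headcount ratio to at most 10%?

Currently q = 3 of N = 5 are below the line (H = 0.600).
A headcount ratio of at most 10% allows at most ⌊0.10 × 5⌋ = 0 poor respondents.
So at least 3 − 0 = 3 must be lifted.

3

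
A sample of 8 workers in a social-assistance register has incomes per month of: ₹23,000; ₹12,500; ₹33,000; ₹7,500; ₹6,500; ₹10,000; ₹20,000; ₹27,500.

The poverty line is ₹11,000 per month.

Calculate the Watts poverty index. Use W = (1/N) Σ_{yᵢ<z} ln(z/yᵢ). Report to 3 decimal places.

0.126

Poor units: ₹6,500, ₹7,500, ₹10,000 (q = 3 of N = 8).
Log gaps: ln(11000/6500) = 0.5261; ln(11000/7500) = 0.3830; ln(11000/10000) = 0.0953.
W = 1.004396 / 8 = 0.126.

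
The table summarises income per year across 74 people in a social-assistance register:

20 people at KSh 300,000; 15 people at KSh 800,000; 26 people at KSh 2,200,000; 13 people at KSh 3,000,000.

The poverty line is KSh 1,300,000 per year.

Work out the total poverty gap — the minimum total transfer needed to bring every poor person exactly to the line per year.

KSh 27,500,000

Below z: 20×KSh 300,000, 15×KSh 800,000 (q = 35 of N = 74).
Individual gaps: 20×(1300000−300000) = 20000000; 15×(1300000−800000) = 7500000.
Aggregate gap = KSh 27,500,000.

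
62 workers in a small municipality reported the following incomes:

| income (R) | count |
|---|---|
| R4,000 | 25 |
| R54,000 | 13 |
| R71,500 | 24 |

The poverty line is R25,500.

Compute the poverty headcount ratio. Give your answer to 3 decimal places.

25 of the 62 workers have income below R25,500.
H = 25/62 = 0.403.

0.403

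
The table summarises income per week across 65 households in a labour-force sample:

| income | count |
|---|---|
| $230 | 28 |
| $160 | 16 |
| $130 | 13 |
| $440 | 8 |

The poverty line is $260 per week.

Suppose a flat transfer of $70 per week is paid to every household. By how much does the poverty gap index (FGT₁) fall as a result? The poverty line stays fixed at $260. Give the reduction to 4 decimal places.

0.1698

Before: below the line — 13×$130, 16×$160, 28×$230; poverty gap index (FGT₁) = 0.244379.
After the $70 transfer: below the line — 13×$200, 16×$230; poverty gap index (FGT₁) = 0.074556.
Reduction = 0.244379 − 0.074556 = 0.1698.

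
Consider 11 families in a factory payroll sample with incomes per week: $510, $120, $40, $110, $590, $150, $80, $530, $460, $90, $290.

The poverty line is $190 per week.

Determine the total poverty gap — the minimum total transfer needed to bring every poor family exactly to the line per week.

$550

Incomes under z: $40, $80, $90, $110, $120, $150 (q = 6 of N = 11).
Individual gaps: 190−40 = 150; 190−80 = 110; 190−90 = 100; 190−110 = 80; 190−120 = 70; 190−150 = 40.
Aggregate gap = $550.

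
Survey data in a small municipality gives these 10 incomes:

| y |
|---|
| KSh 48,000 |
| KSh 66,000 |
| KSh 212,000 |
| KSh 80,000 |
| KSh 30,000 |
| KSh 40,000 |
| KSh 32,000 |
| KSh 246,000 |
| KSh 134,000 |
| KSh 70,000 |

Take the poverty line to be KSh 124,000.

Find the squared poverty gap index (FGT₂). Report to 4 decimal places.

0.2494

Below z: KSh 30,000, KSh 32,000, KSh 40,000, KSh 48,000, KSh 66,000, KSh 70,000, KSh 80,000 (q = 7 of N = 10).
Gap ratios (z−y)/z: (124000−30000)/124000 = 0.7581; (124000−32000)/124000 = 0.7419; (124000−40000)/124000 = 0.6774; (124000−48000)/124000 = 0.6129; (124000−66000)/124000 = 0.4677; (124000−70000)/124000 = 0.4355; (124000−80000)/124000 = 0.3548.
Squared: 0.5747; 0.5505; 0.4589; 0.3757; 0.2188; 0.1896; 0.1259.
Sum = 2.494017; P₂ = 2.494017 / 10 = 0.2494.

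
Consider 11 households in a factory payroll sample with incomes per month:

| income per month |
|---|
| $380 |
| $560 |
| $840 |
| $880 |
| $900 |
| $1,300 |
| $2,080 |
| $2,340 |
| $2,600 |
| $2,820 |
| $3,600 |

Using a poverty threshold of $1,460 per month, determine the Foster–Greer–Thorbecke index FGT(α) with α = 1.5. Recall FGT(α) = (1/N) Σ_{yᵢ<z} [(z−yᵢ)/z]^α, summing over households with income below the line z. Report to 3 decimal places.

Incomes under z: $380, $560, $840, $880, $900, $1,300 (q = 6 of N = 11).
Gap ratios (z−y)/z: (1460−380)/1460 = 0.7397; (1460−560)/1460 = 0.6164; (1460−840)/1460 = 0.4247; (1460−880)/1460 = 0.3973; (1460−900)/1460 = 0.3836; (1460−1300)/1460 = 0.1096.
Raised to α = 1.5: 0.63622; 0.48399; 0.27673; 0.25039; 0.23755; 0.03628.
Sum = 1.921153; FGT(1.5) = 1.921153 / 11 = 0.175.

0.175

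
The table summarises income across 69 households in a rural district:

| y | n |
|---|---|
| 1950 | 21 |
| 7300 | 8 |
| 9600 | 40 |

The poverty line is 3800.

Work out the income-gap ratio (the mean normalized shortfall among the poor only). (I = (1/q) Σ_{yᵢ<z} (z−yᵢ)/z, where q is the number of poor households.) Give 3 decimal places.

0.487

Below z: 21×1950 (q = 21 of N = 69).
Shortfall ratios (z−y)/z: 0.4868 (×21); sum = 10.223684.
The income-gap ratio divides by q (the poor only): 10.223684 / 21 = 0.487.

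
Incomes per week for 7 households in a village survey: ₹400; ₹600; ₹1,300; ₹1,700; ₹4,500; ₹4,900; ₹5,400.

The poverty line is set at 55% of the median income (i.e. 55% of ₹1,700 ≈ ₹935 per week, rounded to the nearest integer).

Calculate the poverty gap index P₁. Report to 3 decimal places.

0.133

Poor units: ₹400, ₹600 (q = 2 of N = 7).
Relative gaps: (935−400)/935 = 0.5722; (935−600)/935 = 0.3583.
Σ = 0.930481. Dividing by the full population N = 7 gives P₁ = 0.133.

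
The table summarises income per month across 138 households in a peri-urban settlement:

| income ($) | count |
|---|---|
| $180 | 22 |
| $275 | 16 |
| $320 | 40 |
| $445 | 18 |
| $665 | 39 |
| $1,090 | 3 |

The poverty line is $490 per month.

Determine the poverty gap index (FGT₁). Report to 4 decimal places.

0.2643

Below the line: 22×$180, 16×$275, 40×$320, 18×$445 (q = 96 of N = 138).
Relative gaps: (490−180)/490 = 0.6327 (×22); (490−275)/490 = 0.4388 (×16); (490−320)/490 = 0.3469 (×40); (490−445)/490 = 0.0918 (×18).
Σ = 36.469388. Dividing by the full population N = 138 gives P₁ = 0.2643.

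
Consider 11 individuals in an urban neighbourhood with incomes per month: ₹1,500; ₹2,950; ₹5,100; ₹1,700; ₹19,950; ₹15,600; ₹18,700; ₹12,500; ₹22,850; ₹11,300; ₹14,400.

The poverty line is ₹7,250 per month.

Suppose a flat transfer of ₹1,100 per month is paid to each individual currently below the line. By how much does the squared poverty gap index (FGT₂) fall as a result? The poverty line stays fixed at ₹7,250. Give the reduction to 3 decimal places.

0.059

Before: below the line — ₹1,500, ₹1,700, ₹2,950, ₹5,100; squared poverty gap index (FGT₂) = 0.15043.
After the ₹1,100 transfer: below the line — ₹2,600, ₹2,800, ₹4,050, ₹6,200; squared poverty gap index (FGT₂) = 0.09126.
Reduction = 0.15043 − 0.09126 = 0.059.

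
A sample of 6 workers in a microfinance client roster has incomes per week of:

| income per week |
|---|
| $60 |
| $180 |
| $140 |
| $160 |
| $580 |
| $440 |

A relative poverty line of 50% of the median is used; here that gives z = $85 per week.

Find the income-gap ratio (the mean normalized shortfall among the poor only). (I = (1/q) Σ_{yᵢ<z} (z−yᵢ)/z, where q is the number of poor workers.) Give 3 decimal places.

Incomes under z: $60 (q = 1 of N = 6).
Shortfall ratios (z−y)/z: 0.2941; sum = 0.294118.
The income-gap ratio divides by q (the poor only): 0.294118 / 1 = 0.294.

0.294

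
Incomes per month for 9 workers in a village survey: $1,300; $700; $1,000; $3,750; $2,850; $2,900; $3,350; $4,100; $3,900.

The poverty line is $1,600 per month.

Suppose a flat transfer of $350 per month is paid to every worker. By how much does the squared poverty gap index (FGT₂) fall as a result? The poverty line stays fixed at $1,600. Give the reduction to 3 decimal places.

Before: below the line — $700, $1,000, $1,300; squared poverty gap index (FGT₂) = 0.05469.
After the $350 transfer: below the line — $1,050, $1,350; squared poverty gap index (FGT₂) = 0.01584.
Reduction = 0.05469 − 0.01584 = 0.039.

0.039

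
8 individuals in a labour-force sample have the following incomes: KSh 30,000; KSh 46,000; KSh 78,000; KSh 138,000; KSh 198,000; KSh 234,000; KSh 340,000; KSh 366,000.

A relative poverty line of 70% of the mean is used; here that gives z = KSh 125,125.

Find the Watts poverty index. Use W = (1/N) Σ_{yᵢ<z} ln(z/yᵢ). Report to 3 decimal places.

0.363

Incomes under z: KSh 30,000, KSh 46,000, KSh 78,000 (q = 3 of N = 8).
Log shortfalls: ln(125125/30000) = 1.4281; ln(125125/46000) = 1.0007; ln(125125/78000) = 0.4726.
W = 2.901392 / 8 = 0.363.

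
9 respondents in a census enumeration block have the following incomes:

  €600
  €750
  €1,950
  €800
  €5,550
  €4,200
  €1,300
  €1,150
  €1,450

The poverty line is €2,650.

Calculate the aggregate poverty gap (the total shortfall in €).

€10,550

Below the line: €600, €750, €800, €1,150, €1,300, €1,450, €1,950 (q = 7 of N = 9).
Individual gaps: 2650−600 = 2050; 2650−750 = 1900; 2650−800 = 1850; 2650−1150 = 1500; 2650−1300 = 1350; 2650−1450 = 1200; 2650−1950 = 700.
Aggregate gap = €10,550.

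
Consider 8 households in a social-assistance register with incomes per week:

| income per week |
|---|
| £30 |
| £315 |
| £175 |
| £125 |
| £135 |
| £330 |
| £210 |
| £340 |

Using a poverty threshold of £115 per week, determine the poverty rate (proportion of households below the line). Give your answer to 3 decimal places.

1 of the 8 households have income below £115.
H = 1/8 = 0.125.

0.125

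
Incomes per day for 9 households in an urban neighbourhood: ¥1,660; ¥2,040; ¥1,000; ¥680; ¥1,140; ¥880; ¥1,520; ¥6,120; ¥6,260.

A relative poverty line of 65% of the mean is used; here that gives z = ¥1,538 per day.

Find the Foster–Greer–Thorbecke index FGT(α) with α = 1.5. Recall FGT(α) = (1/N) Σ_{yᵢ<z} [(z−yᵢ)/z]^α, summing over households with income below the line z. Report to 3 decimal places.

0.115

Below the line: ¥680, ¥880, ¥1,000, ¥1,140, ¥1,520 (q = 5 of N = 9).
Normalized shortfalls: (1538−680)/1538 = 0.5579; (1538−880)/1538 = 0.4278; (1538−1000)/1538 = 0.3498; (1538−1140)/1538 = 0.2588; (1538−1520)/1538 = 0.0117.
Raised to α = 1.5: 0.41667; 0.27984; 0.20689; 0.13164; 0.00127.
Sum = 1.036307; FGT(1.5) = 1.036307 / 9 = 0.115.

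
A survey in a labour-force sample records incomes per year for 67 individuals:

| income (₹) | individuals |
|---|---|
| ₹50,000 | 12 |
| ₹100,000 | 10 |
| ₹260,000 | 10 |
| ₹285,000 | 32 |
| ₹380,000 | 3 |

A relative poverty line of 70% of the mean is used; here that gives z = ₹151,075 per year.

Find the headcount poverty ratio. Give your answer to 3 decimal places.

22 of the 67 individuals have income below ₹151,075.
H = 22/67 = 0.328.

0.328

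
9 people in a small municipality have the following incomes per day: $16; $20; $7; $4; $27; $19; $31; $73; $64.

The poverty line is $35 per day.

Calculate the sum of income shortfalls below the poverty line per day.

Below z: $4, $7, $16, $19, $20, $27, $31 (q = 7 of N = 9).
Individual gaps: 35−4 = 31; 35−7 = 28; 35−16 = 19; 35−19 = 16; 35−20 = 15; 35−27 = 8; 35−31 = 4.
Aggregate gap = $121.

$121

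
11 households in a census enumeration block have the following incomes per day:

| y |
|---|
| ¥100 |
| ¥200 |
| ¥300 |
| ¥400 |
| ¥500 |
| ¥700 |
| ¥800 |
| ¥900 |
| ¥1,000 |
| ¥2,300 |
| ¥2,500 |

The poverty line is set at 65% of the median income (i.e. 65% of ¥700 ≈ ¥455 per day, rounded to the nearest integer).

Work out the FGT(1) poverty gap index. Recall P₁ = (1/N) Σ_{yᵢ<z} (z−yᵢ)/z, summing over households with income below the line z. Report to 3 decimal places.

Below z: ¥100, ¥200, ¥300, ¥400 (q = 4 of N = 11).
Gap ratios (z−y)/z: (455−100)/455 = 0.7802; (455−200)/455 = 0.5604; (455−300)/455 = 0.3407; (455−400)/455 = 0.1209.
Sum of shortfalls = 1.802198; P₁ averages over all N: 1.802198 / 11 = 0.164.

0.164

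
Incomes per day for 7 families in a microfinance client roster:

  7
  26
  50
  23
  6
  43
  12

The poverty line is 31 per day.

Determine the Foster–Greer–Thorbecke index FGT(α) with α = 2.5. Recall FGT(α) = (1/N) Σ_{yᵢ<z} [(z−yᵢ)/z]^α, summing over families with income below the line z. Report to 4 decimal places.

Below z: 6, 7, 12, 23, 26 (q = 5 of N = 7).
Shortfall ratios: (31−6)/31 = 0.8065; (31−7)/31 = 0.7742; (31−12)/31 = 0.6129; (31−23)/31 = 0.2581; (31−26)/31 = 0.1613.
Raised to α = 2.5: 0.58404; 0.52738; 0.29409; 0.03383; 0.01045.
Sum = 1.449793; FGT(2.5) = 1.449793 / 7 = 0.2071.

0.2071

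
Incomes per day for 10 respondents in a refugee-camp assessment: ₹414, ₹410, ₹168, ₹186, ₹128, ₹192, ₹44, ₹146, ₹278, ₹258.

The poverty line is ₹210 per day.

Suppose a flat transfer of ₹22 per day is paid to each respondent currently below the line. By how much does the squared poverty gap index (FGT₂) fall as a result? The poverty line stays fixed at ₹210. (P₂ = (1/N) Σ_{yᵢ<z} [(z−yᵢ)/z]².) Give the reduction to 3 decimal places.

Before: below the line — ₹44, ₹128, ₹146, ₹168, ₹186, ₹192; squared poverty gap index (FGT₂) = 0.09306.
After the ₹22 transfer: below the line — ₹66, ₹150, ₹168, ₹190, ₹208; squared poverty gap index (FGT₂) = 0.06010.
Reduction = 0.09306 − 0.06010 = 0.033.

0.033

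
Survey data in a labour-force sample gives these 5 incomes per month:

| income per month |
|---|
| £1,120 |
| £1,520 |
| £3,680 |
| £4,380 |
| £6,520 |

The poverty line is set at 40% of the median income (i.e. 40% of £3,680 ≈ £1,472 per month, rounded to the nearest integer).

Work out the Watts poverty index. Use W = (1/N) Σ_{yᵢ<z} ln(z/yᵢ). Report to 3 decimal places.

0.055

Below the line: £1,120 (q = 1 of N = 5).
Log shortfalls: ln(1472/1120) = 0.2733.
W = 0.273293 / 5 = 0.055.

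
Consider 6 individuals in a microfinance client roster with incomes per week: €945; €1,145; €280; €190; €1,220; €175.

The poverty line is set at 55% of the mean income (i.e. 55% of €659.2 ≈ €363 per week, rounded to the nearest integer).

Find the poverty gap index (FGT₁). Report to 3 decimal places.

Below the line: €175, €190, €280 (q = 3 of N = 6).
Gap ratios (z−y)/z: (363−175)/363 = 0.5179; (363−190)/363 = 0.4766; (363−280)/363 = 0.2287.
Σ = 1.223140. Dividing by the full population N = 6 gives P₁ = 0.204.

0.204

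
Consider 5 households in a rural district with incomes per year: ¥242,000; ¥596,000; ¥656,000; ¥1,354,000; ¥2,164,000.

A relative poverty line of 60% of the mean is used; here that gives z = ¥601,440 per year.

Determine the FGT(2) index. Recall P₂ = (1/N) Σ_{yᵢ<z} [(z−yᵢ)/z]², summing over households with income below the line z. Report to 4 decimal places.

0.0714

Below z: ¥242,000, ¥596,000 (q = 2 of N = 5).
Relative gaps: (601440−242000)/601440 = 0.5976; (601440−596000)/601440 = 0.0090.
Squared: 0.3572; 0.0001.
Sum = 0.357246; P₂ = 0.357246 / 5 = 0.0714.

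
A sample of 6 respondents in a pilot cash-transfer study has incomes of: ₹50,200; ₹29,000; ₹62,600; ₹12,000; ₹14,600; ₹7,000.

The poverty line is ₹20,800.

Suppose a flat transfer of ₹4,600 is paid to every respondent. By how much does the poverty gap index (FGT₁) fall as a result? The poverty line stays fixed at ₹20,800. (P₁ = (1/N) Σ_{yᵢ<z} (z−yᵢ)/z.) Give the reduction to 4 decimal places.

0.1106

Before: below the line — ₹7,000, ₹12,000, ₹14,600; poverty gap index (FGT₁) = 0.230769.
After the ₹4,600 transfer: below the line — ₹11,600, ₹16,600, ₹19,200; poverty gap index (FGT₁) = 0.120192.
Reduction = 0.230769 − 0.120192 = 0.1106.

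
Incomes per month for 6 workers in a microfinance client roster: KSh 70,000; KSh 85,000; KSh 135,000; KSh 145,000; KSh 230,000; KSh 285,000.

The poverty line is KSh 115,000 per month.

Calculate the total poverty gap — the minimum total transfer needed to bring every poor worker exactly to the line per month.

Incomes under z: KSh 70,000, KSh 85,000 (q = 2 of N = 6).
Individual gaps: 115000−70000 = 45000; 115000−85000 = 30000.
Aggregate gap = KSh 75,000.

KSh 75,000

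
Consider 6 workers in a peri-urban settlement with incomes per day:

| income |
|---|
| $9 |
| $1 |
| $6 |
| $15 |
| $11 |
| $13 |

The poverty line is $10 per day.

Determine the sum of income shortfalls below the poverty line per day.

Incomes under z: $1, $6, $9 (q = 3 of N = 6).
Individual gaps: 10−1 = 9; 10−6 = 4; 10−9 = 1.
Aggregate gap = $14.

$14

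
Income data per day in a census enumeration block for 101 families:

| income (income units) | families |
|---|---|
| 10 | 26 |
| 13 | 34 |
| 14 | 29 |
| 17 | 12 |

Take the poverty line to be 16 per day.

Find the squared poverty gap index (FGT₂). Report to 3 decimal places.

Poor units: 26×10, 34×13, 29×14 (q = 89 of N = 101).
Normalized shortfalls: (16−10)/16 = 0.3750 (×26); (16−13)/16 = 0.1875 (×34); (16−14)/16 = 0.1250 (×29).
Squared: 0.1406 (×26); 0.0352 (×34); 0.0156 (×29).
Sum = 5.304688; P₂ = 5.304688 / 101 = 0.053.

0.053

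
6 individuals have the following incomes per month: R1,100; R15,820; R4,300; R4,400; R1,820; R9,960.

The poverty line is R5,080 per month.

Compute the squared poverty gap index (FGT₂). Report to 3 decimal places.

0.178

Below the line: R1,100, R1,820, R4,300, R4,400 (q = 4 of N = 6).
Normalized shortfalls: (5080−1100)/5080 = 0.7835; (5080−1820)/5080 = 0.6417; (5080−4300)/5080 = 0.1535; (5080−4400)/5080 = 0.1339.
Squared: 0.6138; 0.4118; 0.0236; 0.0179.
Sum = 1.067131; P₂ = 1.067131 / 6 = 0.178.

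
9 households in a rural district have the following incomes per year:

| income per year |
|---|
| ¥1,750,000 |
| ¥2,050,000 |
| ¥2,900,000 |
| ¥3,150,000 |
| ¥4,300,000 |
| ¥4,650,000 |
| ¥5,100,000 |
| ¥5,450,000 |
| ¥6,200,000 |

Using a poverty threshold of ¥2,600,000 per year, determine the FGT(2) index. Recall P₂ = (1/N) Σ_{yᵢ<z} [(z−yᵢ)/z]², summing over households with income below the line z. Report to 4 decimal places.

Below z: ¥1,750,000, ¥2,050,000 (q = 2 of N = 9).
Relative gaps: (2600000−1750000)/2600000 = 0.3269; (2600000−2050000)/2600000 = 0.2115.
Squared: 0.1069; 0.0447.
Sum = 0.151627; P₂ = 0.151627 / 9 = 0.0168.

0.0168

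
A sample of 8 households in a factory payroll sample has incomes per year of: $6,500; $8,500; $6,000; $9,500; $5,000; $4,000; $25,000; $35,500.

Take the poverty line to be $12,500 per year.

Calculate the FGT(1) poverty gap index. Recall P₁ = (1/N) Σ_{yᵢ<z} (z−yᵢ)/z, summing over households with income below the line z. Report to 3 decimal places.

0.355

Below the line: $4,000, $5,000, $6,000, $6,500, $8,500, $9,500 (q = 6 of N = 8).
Shortfall ratios: (12500−4000)/12500 = 0.6800; (12500−5000)/12500 = 0.6000; (12500−6000)/12500 = 0.5200; (12500−6500)/12500 = 0.4800; (12500−8500)/12500 = 0.3200; (12500−9500)/12500 = 0.2400.
Σ = 2.840000. Dividing by the full population N = 8 gives P₁ = 0.355.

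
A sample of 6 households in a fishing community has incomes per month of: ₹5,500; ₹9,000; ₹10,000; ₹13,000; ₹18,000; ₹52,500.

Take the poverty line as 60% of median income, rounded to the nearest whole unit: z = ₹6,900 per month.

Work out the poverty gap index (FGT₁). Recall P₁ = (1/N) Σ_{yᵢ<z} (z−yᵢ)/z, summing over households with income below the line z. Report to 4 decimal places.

0.0338

Below z: ₹5,500 (q = 1 of N = 6).
Gap ratios (z−y)/z: (6900−5500)/6900 = 0.2029.
Σ = 0.202899. Dividing by the full population N = 6 gives P₁ = 0.0338.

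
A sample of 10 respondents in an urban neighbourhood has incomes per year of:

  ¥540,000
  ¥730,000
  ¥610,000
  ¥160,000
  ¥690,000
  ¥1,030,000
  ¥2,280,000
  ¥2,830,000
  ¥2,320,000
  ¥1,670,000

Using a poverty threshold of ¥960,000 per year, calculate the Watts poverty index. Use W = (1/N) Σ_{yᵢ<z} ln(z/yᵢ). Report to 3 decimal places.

Incomes under z: ¥160,000, ¥540,000, ¥610,000, ¥690,000, ¥730,000 (q = 5 of N = 10).
Log gaps: ln(960000/160000) = 1.7918; ln(960000/540000) = 0.5754; ln(960000/610000) = 0.4535; ln(960000/690000) = 0.3302; ln(960000/730000) = 0.2739.
W = 3.424728 / 10 = 0.342.

0.342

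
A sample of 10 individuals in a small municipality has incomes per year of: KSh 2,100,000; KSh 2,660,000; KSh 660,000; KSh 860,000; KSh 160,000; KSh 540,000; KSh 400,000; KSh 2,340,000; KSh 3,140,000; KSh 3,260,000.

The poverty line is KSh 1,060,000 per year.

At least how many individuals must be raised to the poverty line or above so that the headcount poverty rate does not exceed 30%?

2

Currently q = 5 of N = 10 are below the line (H = 0.500).
A headcount ratio of at most 30% allows at most ⌊0.30 × 10⌋ = 3 poor individuals.
So at least 5 − 3 = 2 must be lifted.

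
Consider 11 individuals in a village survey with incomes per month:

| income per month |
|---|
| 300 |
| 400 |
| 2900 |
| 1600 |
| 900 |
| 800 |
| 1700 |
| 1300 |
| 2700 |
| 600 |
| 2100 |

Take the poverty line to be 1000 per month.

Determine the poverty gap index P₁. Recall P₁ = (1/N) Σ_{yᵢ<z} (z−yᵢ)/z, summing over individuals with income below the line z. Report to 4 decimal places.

0.1818

Below z: 300, 400, 600, 800, 900 (q = 5 of N = 11).
Relative gaps: (1000−300)/1000 = 0.7000; (1000−400)/1000 = 0.6000; (1000−600)/1000 = 0.4000; (1000−800)/1000 = 0.2000; (1000−900)/1000 = 0.1000.
Sum of shortfalls = 2.000000; P₁ averages over all N: 2.000000 / 11 = 0.1818.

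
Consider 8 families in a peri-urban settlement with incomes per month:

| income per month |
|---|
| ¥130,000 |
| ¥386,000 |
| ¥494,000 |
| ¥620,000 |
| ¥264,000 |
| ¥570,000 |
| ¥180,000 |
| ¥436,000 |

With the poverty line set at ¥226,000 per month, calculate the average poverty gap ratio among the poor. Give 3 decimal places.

0.314

Incomes under z: ¥130,000, ¥180,000 (q = 2 of N = 8).
Relative gaps: 0.4248, 0.2035; sum = 0.628319.
The income-gap ratio divides by q (the poor only): 0.628319 / 2 = 0.314.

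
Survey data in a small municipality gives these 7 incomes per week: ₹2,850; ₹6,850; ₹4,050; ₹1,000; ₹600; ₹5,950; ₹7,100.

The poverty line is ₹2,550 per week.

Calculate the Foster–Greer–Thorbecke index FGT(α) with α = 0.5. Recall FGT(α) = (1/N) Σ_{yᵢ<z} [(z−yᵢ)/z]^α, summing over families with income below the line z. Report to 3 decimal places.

0.236

Below the line: ₹600, ₹1,000 (q = 2 of N = 7).
Gap ratios (z−y)/z: (2550−600)/2550 = 0.7647; (2550−1000)/2550 = 0.6078.
Raised to α = 0.5: 0.87447; 0.77964.
Sum = 1.654118; FGT(0.5) = 1.654118 / 7 = 0.236.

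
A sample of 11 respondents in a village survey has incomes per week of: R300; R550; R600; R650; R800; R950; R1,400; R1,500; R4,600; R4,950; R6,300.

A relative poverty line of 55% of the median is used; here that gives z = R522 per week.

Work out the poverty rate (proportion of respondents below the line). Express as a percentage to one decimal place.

9.1%

1 of the 11 respondents have income below R522.
H = 1/11 = 9.1%.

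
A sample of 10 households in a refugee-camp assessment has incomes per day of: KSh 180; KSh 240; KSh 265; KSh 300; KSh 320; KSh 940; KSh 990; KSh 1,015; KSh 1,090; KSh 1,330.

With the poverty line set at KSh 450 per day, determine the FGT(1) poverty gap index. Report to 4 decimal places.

Below the line: KSh 180, KSh 240, KSh 265, KSh 300, KSh 320 (q = 5 of N = 10).
Shortfall ratios: (450−180)/450 = 0.6000; (450−240)/450 = 0.4667; (450−265)/450 = 0.4111; (450−300)/450 = 0.3333; (450−320)/450 = 0.2889.
Sum of shortfalls = 2.100000; P₁ averages over all N: 2.100000 / 10 = 0.2100.

0.2100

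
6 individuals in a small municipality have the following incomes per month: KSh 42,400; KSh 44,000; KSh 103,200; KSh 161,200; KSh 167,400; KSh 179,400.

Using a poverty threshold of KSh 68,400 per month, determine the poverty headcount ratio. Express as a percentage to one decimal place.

33.3%

2 of the 6 individuals have income below KSh 68,400.
H = 2/6 = 33.3%.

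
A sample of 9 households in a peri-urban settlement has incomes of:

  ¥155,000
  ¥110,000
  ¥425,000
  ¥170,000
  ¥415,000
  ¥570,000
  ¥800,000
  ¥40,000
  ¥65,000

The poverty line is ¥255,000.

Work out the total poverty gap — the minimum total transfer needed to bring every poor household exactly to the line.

Incomes under z: ¥40,000, ¥65,000, ¥110,000, ¥155,000, ¥170,000 (q = 5 of N = 9).
Individual gaps: 255000−40000 = 215000; 255000−65000 = 190000; 255000−110000 = 145000; 255000−155000 = 100000; 255000−170000 = 85000.
Aggregate gap = ¥735,000.

¥735,000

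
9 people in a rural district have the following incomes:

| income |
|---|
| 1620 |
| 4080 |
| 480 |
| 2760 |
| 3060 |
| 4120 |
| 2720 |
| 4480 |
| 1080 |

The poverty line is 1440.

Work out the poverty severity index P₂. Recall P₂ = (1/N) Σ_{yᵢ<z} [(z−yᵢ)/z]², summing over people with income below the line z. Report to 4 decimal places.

0.0563

Below z: 480, 1080 (q = 2 of N = 9).
Gap ratios (z−y)/z: (1440−480)/1440 = 0.6667; (1440−1080)/1440 = 0.2500.
Squared: 0.4444; 0.0625.
Sum = 0.506944; P₂ = 0.506944 / 9 = 0.0563.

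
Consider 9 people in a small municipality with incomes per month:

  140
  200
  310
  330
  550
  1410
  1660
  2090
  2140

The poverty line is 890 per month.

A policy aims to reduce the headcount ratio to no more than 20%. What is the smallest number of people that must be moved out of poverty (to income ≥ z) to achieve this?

4

Currently q = 5 of N = 9 are below the line (H = 0.556).
A headcount ratio of at most 20% allows at most ⌊0.20 × 9⌋ = 1 poor people.
So at least 5 − 1 = 4 must be lifted.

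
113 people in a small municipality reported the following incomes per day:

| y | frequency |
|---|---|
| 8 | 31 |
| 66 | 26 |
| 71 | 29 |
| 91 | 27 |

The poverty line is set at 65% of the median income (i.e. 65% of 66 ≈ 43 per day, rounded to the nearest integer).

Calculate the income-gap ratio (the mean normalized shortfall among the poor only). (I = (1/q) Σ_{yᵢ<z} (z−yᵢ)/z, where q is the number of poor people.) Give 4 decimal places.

Below z: 31×8 (q = 31 of N = 113).
Shortfall ratios (z−y)/z: 0.8140 (×31); sum = 25.232558.
I averages over the q = 31 poor units only: 25.232558 / 31 = 0.8140.

0.8140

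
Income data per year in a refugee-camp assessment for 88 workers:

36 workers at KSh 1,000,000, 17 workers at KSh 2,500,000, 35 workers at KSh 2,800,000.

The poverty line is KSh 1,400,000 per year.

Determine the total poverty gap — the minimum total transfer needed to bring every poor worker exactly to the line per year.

Incomes under z: 36×KSh 1,000,000 (q = 36 of N = 88).
Individual gaps: 36×(1400000−1000000) = 14400000.
Aggregate gap = KSh 14,400,000.

KSh 14,400,000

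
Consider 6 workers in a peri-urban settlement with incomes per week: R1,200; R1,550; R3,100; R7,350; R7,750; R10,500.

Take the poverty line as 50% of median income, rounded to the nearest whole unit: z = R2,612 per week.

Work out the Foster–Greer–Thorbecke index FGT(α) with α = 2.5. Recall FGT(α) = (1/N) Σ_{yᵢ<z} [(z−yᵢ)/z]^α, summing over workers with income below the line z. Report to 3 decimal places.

Incomes under z: R1,200, R1,550 (q = 2 of N = 6).
Relative gaps: (2612−1200)/2612 = 0.5406; (2612−1550)/2612 = 0.4066.
Raised to α = 2.5: 0.21486; 0.10541.
Sum = 0.320268; FGT(2.5) = 0.320268 / 6 = 0.053.

0.053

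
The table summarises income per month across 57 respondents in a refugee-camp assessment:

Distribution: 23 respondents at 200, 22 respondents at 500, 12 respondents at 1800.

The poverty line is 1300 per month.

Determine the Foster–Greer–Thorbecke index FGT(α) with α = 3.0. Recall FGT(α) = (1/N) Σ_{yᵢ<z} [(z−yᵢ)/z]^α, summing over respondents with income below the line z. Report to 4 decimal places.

Incomes under z: 23×200, 22×500 (q = 45 of N = 57).
Normalized shortfalls: (1300−200)/1300 = 0.8462 (×23); (1300−500)/1300 = 0.6154 (×22).
Raised to α = 3.0: 0.60583 (×23); 0.23305 (×22).
Sum = 19.060992; FGT(3.0) = 19.060992 / 57 = 0.3344.

0.3344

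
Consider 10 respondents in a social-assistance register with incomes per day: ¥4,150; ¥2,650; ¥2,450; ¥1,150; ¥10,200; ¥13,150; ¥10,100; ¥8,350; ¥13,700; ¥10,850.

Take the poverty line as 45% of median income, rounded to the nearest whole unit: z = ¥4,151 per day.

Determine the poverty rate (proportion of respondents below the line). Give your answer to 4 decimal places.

4 of the 10 respondents have income below ¥4,151.
H = 4/10 = 0.4000.

0.4000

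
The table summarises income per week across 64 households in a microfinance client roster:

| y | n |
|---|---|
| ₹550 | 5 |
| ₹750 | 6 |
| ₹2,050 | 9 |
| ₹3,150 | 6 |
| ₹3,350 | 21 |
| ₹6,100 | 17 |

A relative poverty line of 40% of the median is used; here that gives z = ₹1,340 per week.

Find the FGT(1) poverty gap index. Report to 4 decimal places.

Below the line: 5×₹550, 6×₹750 (q = 11 of N = 64).
Gap ratios (z−y)/z: (1340−550)/1340 = 0.5896 (×5); (1340−750)/1340 = 0.4403 (×6).
Sum of shortfalls = 5.589552; P₁ averages over all N: 5.589552 / 64 = 0.0873.

0.0873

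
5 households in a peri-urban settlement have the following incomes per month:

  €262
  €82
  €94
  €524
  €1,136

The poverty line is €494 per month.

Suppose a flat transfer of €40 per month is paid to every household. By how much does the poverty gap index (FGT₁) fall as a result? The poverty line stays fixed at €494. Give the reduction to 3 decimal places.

0.049

Before: below the line — €82, €94, €262; poverty gap index (FGT₁) = 0.42267.
After the €40 transfer: below the line — €122, €134, €302; poverty gap index (FGT₁) = 0.37409.
Reduction = 0.42267 − 0.37409 = 0.049.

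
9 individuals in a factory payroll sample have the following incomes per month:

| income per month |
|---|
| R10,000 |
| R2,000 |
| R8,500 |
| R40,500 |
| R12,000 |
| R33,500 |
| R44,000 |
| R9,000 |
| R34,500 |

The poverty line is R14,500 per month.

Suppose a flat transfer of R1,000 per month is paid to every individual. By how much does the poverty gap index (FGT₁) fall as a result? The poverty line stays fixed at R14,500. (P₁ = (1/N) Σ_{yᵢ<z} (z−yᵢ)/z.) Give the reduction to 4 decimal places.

0.0383

Before: below the line — R2,000, R8,500, R9,000, R10,000, R12,000; poverty gap index (FGT₁) = 0.237548.
After the R1,000 transfer: below the line — R3,000, R9,500, R10,000, R11,000, R13,000; poverty gap index (FGT₁) = 0.199234.
Reduction = 0.237548 − 0.199234 = 0.0383.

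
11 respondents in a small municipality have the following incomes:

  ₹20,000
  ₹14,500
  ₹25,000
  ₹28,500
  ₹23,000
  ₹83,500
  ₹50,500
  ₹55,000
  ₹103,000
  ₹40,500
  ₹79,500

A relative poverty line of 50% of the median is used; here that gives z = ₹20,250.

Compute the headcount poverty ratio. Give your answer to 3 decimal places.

0.182

2 of the 11 respondents have income below ₹20,250.
H = 2/11 = 0.182.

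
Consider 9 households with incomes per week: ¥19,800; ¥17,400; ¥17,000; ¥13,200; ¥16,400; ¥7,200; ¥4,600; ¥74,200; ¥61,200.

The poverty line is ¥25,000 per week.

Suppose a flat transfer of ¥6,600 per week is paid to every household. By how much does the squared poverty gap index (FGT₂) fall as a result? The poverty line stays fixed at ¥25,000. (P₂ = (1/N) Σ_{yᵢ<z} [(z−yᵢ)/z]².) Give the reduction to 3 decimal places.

0.132

Before: below the line — ¥4,600, ¥7,200, ¥13,200, ¥16,400, ¥17,000, ¥17,400, ¥19,800; squared poverty gap index (FGT₂) = 0.19467.
After the ¥6,600 transfer: below the line — ¥11,200, ¥13,800, ¥19,800, ¥23,000, ¥23,600, ¥24,000; squared poverty gap index (FGT₂) = 0.06220.
Reduction = 0.19467 − 0.06220 = 0.132.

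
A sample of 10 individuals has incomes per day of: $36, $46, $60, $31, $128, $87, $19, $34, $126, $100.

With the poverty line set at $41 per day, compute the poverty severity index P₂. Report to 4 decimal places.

0.0391

Below the line: $19, $31, $34, $36 (q = 4 of N = 10).
Relative gaps: (41−19)/41 = 0.5366; (41−31)/41 = 0.2439; (41−34)/41 = 0.1707; (41−36)/41 = 0.1220.
Squared: 0.2879; 0.0595; 0.0291; 0.0149.
Sum = 0.391434; P₂ = 0.391434 / 10 = 0.0391.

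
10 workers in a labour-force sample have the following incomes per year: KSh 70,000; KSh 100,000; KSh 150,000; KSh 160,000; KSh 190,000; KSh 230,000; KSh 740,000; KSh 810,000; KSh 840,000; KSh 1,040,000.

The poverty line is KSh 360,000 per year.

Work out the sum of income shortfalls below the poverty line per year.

Below z: KSh 70,000, KSh 100,000, KSh 150,000, KSh 160,000, KSh 190,000, KSh 230,000 (q = 6 of N = 10).
Individual gaps: 360000−70000 = 290000; 360000−100000 = 260000; 360000−150000 = 210000; 360000−160000 = 200000; 360000−190000 = 170000; 360000−230000 = 130000.
Aggregate gap = KSh 1,260,000.

KSh 1,260,000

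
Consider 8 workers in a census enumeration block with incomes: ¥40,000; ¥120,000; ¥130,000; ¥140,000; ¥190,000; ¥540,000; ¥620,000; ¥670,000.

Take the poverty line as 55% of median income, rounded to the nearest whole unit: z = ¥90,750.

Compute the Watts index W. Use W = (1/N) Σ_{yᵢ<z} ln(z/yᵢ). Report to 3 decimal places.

0.102

Incomes under z: ¥40,000 (q = 1 of N = 8).
ln(z/y) terms: ln(90750/40000) = 0.8192.
W = 0.819229 / 8 = 0.102.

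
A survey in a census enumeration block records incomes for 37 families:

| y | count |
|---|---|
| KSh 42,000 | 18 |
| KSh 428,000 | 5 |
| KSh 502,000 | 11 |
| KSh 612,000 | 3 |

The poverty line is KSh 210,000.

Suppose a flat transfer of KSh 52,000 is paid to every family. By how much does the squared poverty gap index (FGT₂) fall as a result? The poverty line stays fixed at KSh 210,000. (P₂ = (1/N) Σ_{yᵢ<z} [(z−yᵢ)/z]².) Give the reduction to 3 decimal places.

0.163

Before: below the line — 18×KSh 42,000; squared poverty gap index (FGT₂) = 0.31135.
After the KSh 52,000 transfer: below the line — 18×KSh 94,000; squared poverty gap index (FGT₂) = 0.14844.
Reduction = 0.31135 − 0.14844 = 0.163.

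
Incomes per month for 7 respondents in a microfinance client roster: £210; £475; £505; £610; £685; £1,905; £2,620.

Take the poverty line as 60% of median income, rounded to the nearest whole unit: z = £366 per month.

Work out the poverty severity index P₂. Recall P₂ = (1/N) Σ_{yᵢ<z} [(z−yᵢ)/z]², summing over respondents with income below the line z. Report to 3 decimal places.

Incomes under z: £210 (q = 1 of N = 7).
Normalized shortfalls: (366−210)/366 = 0.4262.
Squared: 0.1817.
Sum = 0.181672; P₂ = 0.181672 / 7 = 0.026.

0.026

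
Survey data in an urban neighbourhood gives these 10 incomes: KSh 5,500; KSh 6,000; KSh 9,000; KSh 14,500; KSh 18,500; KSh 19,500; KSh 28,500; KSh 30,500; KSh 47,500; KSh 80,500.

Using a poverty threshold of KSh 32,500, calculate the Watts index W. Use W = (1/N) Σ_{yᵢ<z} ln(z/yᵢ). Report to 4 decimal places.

0.6826

Poor units: KSh 5,500, KSh 6,000, KSh 9,000, KSh 14,500, KSh 18,500, KSh 19,500, KSh 28,500, KSh 30,500 (q = 8 of N = 10).
Log gaps: ln(32500/5500) = 1.7765; ln(32500/6000) = 1.6895; ln(32500/9000) = 1.2840; ln(32500/14500) = 0.8071; ln(32500/18500) = 0.5635; ln(32500/19500) = 0.5108; ln(32500/28500) = 0.1313; ln(32500/30500) = 0.0635.
W = 6.826224 / 10 = 0.6826.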